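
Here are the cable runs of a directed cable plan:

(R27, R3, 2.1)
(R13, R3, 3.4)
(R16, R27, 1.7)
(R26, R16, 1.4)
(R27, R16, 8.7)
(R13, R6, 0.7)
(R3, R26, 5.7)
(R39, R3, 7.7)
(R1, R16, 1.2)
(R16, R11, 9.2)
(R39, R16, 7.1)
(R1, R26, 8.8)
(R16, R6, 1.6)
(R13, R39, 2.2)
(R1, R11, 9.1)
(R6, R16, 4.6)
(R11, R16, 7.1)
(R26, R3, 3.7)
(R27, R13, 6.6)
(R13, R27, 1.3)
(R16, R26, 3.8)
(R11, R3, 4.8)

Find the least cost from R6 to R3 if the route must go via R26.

12.1

Best R6 to R26: R6–R16–R26 costing 8.4
Shortest R26→R3: R26–R3 = 3.7
Total via R26: 8.4 + 3.7 = 12.1.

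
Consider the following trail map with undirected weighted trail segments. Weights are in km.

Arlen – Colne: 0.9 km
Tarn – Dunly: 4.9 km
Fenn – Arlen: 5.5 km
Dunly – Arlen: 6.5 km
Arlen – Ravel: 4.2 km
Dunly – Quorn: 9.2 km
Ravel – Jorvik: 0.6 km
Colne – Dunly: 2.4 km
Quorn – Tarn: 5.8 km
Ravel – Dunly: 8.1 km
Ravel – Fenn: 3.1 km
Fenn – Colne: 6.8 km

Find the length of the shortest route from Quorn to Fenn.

18 km

Candidate routes:
Quorn–Tarn–Dunly–Colne–Arlen–Fenn: 5.8+4.9+2.4+0.9+5.5 = 19.5
Quorn–Dunly–Colne–Fenn: 9.2+2.4+6.8 = 18.4
Quorn–Dunly–Colne–Arlen–Fenn: 9.2+2.4+0.9+5.5 = 18
The minimum is 18 km via Quorn–Dunly–Colne–Arlen–Fenn.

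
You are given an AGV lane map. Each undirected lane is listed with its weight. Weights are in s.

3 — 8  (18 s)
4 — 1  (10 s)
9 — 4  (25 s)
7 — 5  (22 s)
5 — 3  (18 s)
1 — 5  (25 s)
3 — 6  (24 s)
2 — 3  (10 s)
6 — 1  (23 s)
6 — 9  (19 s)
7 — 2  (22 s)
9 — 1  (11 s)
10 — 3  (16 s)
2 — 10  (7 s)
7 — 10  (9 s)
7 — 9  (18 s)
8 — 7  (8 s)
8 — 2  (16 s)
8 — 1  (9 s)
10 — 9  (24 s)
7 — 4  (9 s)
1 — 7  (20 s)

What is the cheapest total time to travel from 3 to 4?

Shortest distances from 3:
3: 0
2: 10  (via 3)
10: 16  (via 3)
5: 18  (via 3)
8: 18  (via 3)
6: 24  (via 3)
7: 25  (via 10)
1: 27  (via 8)
4: 34  (via 7)
Shortest route: 3 → 10 → 7 → 4 = 34 s.

34 s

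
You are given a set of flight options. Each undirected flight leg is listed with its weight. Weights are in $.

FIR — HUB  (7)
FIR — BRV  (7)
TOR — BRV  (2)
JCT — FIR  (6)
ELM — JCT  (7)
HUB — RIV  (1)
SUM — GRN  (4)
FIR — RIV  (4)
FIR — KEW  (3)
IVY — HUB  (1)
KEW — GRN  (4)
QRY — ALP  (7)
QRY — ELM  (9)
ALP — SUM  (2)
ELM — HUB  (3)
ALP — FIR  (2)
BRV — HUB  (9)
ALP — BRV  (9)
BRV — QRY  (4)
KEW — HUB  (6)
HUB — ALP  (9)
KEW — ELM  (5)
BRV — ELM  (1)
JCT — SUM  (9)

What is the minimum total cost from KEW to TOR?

$8

Settle nodes by increasing distance from KEW:
KEW: 0
FIR: 3  (via KEW)
GRN: 4  (via KEW)
ELM: 5  (via KEW)
ALP: 5  (via FIR)
BRV: 6  (via ELM)
HUB: 6  (via KEW)
IVY: 7  (via HUB)
RIV: 7  (via FIR)
SUM: 7  (via ALP)
TOR: 8  (via BRV)
Shortest route: KEW → ELM → BRV → TOR = $8.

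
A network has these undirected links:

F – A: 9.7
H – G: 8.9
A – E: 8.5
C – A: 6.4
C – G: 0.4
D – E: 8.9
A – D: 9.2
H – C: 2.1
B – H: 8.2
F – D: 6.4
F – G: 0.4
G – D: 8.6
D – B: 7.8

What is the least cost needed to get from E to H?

Shortest distances from E:
E: 0
A: 8.5  (via E)
D: 8.9  (via E)
C: 14.9  (via A)
F: 15.3  (via D)
G: 15.3  (via C)
B: 16.7  (via D)
H: 17  (via C)
Shortest route: E → A → C → H = 17.

17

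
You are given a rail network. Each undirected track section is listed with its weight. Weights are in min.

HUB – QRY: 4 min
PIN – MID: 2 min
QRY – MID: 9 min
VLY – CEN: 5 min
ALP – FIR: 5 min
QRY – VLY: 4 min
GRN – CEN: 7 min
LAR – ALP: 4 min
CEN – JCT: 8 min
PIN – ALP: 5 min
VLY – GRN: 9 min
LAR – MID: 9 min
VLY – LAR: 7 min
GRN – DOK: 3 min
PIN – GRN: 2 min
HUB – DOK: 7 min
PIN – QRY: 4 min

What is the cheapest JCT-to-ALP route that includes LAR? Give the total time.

Best JCT to LAR: JCT → CEN → VLY → LAR costing 20
Shortest LAR→ALP: LAR → ALP = 4
Total via LAR: 20 + 4 = 24 min.

24 min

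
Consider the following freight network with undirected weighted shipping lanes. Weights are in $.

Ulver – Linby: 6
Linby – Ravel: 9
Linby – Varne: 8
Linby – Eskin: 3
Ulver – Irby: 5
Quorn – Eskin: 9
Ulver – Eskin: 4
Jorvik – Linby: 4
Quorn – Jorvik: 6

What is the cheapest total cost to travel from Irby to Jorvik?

$15

Candidate routes:
Irby → Ulver → Eskin → Linby → Jorvik: 5+4+3+4 = 16
Irby → Ulver → Eskin → Quorn → Jorvik: 5+4+9+6 = 24
Irby → Ulver → Linby → Eskin → Quorn → Jorvik: 5+6+3+9+6 = 29
Irby → Ulver → Linby → Jorvik: 5+6+4 = 15
Cheapest is Irby → Ulver → Linby → Jorvik at $15.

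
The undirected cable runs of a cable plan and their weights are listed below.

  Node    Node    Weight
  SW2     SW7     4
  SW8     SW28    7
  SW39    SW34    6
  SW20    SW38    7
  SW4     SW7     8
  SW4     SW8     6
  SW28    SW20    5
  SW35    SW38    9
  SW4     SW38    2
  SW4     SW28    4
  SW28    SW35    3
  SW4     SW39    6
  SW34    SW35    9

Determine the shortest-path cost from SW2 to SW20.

Shortest distances from SW2:
SW2: 0
SW7: 4  (via SW2)
SW4: 12  (via SW7)
SW38: 14  (via SW4)
SW28: 16  (via SW4)
SW39: 18  (via SW4)
SW8: 18  (via SW4)
SW35: 19  (via SW28)
SW20: 21  (via SW38)
Shortest route: SW2 → SW7 → SW4 → SW38 → SW20 = 21.

21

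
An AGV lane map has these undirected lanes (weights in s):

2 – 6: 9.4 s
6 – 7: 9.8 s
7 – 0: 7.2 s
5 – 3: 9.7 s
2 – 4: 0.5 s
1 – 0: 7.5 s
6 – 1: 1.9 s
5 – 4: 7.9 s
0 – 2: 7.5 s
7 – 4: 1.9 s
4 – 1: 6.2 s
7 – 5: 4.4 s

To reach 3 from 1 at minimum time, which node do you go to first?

Enumerating some paths:
1 - 6 - 2 - 4 - 7 - 5 - 3: 1.9+9.4+0.5+1.9+4.4+9.7 = 27.8
1 - 6 - 7 - 5 - 3: 1.9+9.8+4.4+9.7 = 25.8
1 - 4 - 7 - 5 - 3: 6.2+1.9+4.4+9.7 = 22.2
1 - 4 - 5 - 3: 6.2+7.9+9.7 = 23.8
Cheapest is 1 - 4 - 7 - 5 - 3 at 22.2 s.
So from 1 the first move is to 4.

4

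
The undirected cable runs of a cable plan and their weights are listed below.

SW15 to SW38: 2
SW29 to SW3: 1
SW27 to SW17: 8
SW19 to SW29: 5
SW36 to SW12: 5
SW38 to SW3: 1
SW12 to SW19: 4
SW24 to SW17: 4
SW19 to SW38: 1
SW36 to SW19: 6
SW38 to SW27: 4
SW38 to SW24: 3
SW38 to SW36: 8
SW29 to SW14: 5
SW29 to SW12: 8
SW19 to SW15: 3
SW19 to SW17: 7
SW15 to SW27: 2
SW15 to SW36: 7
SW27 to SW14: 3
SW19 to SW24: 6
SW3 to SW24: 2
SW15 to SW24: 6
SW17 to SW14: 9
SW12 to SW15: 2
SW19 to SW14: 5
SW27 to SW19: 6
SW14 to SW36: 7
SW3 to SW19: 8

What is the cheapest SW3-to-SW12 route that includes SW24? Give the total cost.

Best SW3 to SW24: SW3 → SW24 costing 2
Shortest SW24→SW12: SW24 → SW38 → SW15 → SW12 = 7
Total via SW24: 2 + 7 = 9.

9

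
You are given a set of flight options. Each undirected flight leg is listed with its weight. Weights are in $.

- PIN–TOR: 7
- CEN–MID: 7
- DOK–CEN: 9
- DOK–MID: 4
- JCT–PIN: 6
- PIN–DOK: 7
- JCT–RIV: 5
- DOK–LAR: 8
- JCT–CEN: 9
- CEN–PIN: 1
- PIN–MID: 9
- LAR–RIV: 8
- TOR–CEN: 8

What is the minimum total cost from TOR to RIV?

Compare a few routes:
TOR - PIN - JCT - RIV: 7+6+5 = 18
TOR - CEN - PIN - JCT - RIV: 8+1+6+5 = 20
Cheapest is TOR - PIN - JCT - RIV at $18.

$18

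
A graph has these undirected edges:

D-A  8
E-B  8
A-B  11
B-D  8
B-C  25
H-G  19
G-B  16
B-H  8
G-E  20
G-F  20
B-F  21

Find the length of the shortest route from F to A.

32

Enumerating some paths:
F → G → B → A: 20+16+11 = 47
F → B → A: 21+11 = 32
F → B → D → A: 21+8+8 = 37
Cheapest is F → B → A at 32.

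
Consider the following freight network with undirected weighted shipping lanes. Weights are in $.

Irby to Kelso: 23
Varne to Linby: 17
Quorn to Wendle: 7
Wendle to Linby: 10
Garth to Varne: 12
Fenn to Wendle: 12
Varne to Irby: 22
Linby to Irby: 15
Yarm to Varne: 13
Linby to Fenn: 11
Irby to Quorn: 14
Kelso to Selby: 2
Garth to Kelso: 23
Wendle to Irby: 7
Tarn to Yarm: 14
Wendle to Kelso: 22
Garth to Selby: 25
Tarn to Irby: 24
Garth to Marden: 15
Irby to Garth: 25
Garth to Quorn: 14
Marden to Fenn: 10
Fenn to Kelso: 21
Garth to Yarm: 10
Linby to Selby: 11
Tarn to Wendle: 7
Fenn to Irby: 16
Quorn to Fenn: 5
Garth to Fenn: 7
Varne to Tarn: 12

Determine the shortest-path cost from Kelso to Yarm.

$33

Settle nodes by increasing distance from Kelso:
Kelso: 0
Selby: 2  (via Kelso)
Linby: 13  (via Selby)
Fenn: 21  (via Kelso)
Wendle: 22  (via Kelso)
Garth: 23  (via Kelso)
Irby: 23  (via Kelso)
Quorn: 26  (via Fenn)
Tarn: 29  (via Wendle)
Varne: 30  (via Linby)
Marden: 31  (via Fenn)
Yarm: 33  (via Garth)
Shortest route: Kelso–Garth–Yarm = $33.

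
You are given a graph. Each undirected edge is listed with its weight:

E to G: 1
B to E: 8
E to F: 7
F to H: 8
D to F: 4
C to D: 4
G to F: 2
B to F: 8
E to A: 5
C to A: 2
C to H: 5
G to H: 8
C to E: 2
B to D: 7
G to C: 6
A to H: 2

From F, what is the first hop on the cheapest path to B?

B

Enumerating some paths:
F → E → B: 7+8 = 15
F → D → B: 4+7 = 11
F → G → E → B: 2+1+8 = 11
F → B: 8 = 8
The minimum is 8 via F → B.
So from F the first move is to B.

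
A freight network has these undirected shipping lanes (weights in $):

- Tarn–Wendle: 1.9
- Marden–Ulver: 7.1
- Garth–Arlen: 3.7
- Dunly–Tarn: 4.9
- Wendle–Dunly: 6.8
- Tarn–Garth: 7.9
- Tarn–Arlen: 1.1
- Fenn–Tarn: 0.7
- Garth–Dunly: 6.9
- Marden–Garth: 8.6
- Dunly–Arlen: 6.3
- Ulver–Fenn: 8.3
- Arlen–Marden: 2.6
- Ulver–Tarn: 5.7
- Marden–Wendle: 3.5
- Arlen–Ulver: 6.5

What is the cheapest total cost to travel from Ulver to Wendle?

Shortest distances from Ulver:
Ulver: 0
Tarn: 5.7  (via Ulver)
Fenn: 6.4  (via Tarn)
Arlen: 6.5  (via Ulver)
Marden: 7.1  (via Ulver)
Wendle: 7.6  (via Tarn)
Shortest route: Ulver → Tarn → Wendle = $7.6.

$7.6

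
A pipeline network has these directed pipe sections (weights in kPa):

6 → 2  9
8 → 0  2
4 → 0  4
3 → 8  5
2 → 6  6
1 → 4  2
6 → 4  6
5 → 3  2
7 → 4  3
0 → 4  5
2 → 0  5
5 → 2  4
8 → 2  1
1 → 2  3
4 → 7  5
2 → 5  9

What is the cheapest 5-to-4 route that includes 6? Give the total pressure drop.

Shortest 5→6: 5 → 2 → 6 = 10
Shortest 6→4: 6 → 4 = 6
Total via 6: 10 + 6 = 16 kPa.

16 kPa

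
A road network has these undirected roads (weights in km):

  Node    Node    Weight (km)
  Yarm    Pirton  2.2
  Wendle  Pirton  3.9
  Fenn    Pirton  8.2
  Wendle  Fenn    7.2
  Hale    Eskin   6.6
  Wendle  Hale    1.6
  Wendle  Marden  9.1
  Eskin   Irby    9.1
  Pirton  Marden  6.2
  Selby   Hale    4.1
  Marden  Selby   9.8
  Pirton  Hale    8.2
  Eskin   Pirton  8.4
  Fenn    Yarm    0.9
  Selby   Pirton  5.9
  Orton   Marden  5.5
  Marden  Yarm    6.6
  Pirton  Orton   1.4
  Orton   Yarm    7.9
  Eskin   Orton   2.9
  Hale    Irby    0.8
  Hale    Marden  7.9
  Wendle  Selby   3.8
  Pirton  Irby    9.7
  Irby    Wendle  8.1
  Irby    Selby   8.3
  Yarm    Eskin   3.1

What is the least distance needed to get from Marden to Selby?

Enumerating some paths:
Marden - Selby: 9.8 = 9.8
Marden - Hale - Selby: 7.9+4.1 = 12
The minimum is 9.8 km via Marden - Selby.

9.8 km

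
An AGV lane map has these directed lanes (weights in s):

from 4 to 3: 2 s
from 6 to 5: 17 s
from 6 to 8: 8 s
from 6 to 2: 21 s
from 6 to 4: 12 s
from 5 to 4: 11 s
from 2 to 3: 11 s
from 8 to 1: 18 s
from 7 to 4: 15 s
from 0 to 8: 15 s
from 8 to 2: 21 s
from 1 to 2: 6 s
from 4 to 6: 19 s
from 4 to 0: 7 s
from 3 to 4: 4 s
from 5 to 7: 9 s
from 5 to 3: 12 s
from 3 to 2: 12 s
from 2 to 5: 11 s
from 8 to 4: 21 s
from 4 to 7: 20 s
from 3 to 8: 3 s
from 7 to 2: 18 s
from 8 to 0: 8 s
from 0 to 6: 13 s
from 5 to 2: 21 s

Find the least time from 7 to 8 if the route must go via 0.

37 s

Best 7 to 0: 7–4–0 costing 22
Best 0 to 8: 0–8 costing 15
Total via 0: 22 + 15 = 37 s.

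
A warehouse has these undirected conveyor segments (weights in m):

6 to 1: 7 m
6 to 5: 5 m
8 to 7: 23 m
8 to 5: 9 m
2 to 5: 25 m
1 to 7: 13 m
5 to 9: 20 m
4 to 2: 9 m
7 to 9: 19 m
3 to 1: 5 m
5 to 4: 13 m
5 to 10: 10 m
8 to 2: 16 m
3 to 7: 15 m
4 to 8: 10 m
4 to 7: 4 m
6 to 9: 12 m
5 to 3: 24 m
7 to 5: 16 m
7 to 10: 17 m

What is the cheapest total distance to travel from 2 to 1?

Candidate routes:
2–4–7–1: 9+4+13 = 26
2–4–7–3–1: 9+4+15+5 = 33
2–4–5–6–1: 9+13+5+7 = 34
Cheapest is 2–4–7–1 at 26 m.

26 m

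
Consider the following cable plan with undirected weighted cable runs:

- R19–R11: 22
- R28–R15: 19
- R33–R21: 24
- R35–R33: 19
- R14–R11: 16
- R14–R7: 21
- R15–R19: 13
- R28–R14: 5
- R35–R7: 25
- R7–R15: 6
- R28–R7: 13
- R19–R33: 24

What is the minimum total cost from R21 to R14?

85

Compare a few routes:
R21 → R33 → R19 → R15 → R28 → R14: 24+24+13+19+5 = 85
R21 → R33 → R19 → R11 → R14: 24+24+22+16 = 86
The minimum is 85 via R21 → R33 → R19 → R15 → R28 → R14.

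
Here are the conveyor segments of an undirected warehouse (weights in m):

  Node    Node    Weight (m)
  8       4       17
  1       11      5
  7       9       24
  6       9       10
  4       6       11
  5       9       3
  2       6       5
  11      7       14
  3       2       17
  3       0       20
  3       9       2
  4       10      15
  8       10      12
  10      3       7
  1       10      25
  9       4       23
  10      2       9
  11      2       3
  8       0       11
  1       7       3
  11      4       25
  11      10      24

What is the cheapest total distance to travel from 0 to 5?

Compare a few routes:
0 - 3 - 9 - 5: 20+2+3 = 25
0 - 8 - 4 - 6 - 9 - 5: 11+17+11+10+3 = 52
0 - 8 - 10 - 3 - 9 - 5: 11+12+7+2+3 = 35
0 - 8 - 10 - 2 - 6 - 9 - 5: 11+12+9+5+10+3 = 50
The minimum is 25 m via 0 - 3 - 9 - 5.

25 m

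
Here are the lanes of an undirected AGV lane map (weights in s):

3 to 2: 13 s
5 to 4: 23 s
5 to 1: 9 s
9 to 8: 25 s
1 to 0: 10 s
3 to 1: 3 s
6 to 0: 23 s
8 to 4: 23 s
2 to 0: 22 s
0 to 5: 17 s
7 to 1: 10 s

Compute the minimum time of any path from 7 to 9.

Settle nodes by increasing distance from 7:
7: 0
1: 10  (via 7)
3: 13  (via 1)
5: 19  (via 1)
0: 20  (via 1)
2: 26  (via 3)
4: 42  (via 5)
6: 43  (via 0)
8: 65  (via 4)
9: 90  (via 8)
Shortest route: 7–1–5–4–8–9 = 90 s.

90 s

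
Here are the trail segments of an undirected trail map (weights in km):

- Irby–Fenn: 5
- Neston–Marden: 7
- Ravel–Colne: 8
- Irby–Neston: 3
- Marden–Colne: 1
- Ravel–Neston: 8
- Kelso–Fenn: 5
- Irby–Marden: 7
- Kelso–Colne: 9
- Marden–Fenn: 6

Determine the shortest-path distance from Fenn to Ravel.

15 km

Compare a few routes:
Fenn–Marden–Colne–Ravel: 6+1+8 = 15
Fenn–Irby–Neston–Ravel: 5+3+8 = 16
Fenn–Irby–Marden–Colne–Ravel: 5+7+1+8 = 21
The minimum is 15 km via Fenn–Marden–Colne–Ravel.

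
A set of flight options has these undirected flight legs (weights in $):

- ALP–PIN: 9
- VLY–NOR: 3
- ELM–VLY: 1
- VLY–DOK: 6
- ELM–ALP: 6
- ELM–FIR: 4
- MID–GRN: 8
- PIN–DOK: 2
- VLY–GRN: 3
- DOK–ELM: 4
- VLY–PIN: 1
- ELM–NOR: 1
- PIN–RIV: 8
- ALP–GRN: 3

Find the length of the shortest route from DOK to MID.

Compare a few routes:
DOK → ELM → NOR → VLY → GRN → MID: 4+1+3+3+8 = 19
DOK → VLY → GRN → MID: 6+3+8 = 17
DOK → ELM → VLY → GRN → MID: 4+1+3+8 = 16
DOK → PIN → VLY → GRN → MID: 2+1+3+8 = 14
The minimum is $14 via DOK → PIN → VLY → GRN → MID.

$14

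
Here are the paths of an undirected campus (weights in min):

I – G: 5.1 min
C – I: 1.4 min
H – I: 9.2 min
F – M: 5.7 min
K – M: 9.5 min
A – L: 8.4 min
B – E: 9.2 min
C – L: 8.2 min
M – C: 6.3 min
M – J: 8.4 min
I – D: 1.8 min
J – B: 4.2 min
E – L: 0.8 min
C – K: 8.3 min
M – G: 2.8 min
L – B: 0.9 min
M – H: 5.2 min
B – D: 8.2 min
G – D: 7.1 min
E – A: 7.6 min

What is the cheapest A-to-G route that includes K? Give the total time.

Best A to K: A → L → C → K costing 24.9
Shortest K→G: K → M → G = 12.3
Total via K: 24.9 + 12.3 = 37.2 min.

37.2 min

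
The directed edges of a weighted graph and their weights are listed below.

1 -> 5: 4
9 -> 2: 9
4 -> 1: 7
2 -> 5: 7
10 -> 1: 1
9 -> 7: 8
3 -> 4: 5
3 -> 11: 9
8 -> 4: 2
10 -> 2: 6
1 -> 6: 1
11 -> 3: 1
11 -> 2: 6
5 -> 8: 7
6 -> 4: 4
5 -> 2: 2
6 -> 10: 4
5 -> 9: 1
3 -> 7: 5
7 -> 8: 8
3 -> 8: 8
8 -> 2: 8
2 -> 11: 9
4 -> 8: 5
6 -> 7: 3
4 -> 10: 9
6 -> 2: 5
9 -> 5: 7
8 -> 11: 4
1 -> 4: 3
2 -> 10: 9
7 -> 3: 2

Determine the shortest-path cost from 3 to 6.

13

Candidate routes:
3–4–10–1–6: 5+9+1+1 = 16
3–4–1–6: 5+7+1 = 13
3–8–4–10–1–6: 8+2+9+1+1 = 21
3–8–4–1–6: 8+2+7+1 = 18
The minimum is 13 via 3–4–1–6.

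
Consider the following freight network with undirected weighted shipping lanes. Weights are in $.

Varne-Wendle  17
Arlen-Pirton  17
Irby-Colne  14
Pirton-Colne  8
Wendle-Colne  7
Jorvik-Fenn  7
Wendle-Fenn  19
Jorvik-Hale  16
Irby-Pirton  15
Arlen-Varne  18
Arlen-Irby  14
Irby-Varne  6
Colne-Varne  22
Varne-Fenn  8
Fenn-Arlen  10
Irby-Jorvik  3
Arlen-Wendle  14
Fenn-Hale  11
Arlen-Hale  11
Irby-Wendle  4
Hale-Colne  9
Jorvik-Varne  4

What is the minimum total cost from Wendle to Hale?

Running Dijkstra from Wendle:
Wendle: 0
Irby: 4  (via Wendle)
Jorvik: 7  (via Irby)
Colne: 7  (via Wendle)
Varne: 10  (via Irby)
Arlen: 14  (via Wendle)
Fenn: 14  (via Jorvik)
Pirton: 15  (via Colne)
Hale: 16  (via Colne)
Shortest route: Wendle → Colne → Hale = $16.

$16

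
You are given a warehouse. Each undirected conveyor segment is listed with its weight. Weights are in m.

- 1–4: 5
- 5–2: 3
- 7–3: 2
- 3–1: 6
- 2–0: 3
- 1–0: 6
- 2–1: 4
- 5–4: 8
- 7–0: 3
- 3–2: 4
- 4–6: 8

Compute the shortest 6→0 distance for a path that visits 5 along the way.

22 m

Shortest 6→5: 6–4–5 = 16
Best 5 to 0: 5–2–0 costing 6
Total via 5: 16 + 6 = 22 m.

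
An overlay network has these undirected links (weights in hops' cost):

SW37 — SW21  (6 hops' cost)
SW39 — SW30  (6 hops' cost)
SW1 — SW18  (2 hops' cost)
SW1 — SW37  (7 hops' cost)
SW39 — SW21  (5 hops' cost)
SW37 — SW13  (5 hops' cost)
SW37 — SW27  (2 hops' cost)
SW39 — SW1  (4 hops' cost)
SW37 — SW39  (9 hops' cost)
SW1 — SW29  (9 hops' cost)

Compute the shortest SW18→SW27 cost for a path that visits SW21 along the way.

Shortest SW18→SW21: SW18–SW1–SW39–SW21 = 11
Shortest SW21→SW27: SW21–SW37–SW27 = 8
Total via SW21: 11 + 8 = 19 hops' cost.

19 hops' cost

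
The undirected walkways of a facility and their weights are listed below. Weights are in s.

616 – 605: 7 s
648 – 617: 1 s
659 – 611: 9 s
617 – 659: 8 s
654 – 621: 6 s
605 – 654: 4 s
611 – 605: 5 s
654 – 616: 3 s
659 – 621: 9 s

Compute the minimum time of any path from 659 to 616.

Running Dijkstra from 659:
659: 0
617: 8  (via 659)
621: 9  (via 659)
648: 9  (via 617)
611: 9  (via 659)
605: 14  (via 611)
654: 15  (via 621)
616: 18  (via 654)
Shortest route: 659 → 621 → 654 → 616 = 18 s.

18 s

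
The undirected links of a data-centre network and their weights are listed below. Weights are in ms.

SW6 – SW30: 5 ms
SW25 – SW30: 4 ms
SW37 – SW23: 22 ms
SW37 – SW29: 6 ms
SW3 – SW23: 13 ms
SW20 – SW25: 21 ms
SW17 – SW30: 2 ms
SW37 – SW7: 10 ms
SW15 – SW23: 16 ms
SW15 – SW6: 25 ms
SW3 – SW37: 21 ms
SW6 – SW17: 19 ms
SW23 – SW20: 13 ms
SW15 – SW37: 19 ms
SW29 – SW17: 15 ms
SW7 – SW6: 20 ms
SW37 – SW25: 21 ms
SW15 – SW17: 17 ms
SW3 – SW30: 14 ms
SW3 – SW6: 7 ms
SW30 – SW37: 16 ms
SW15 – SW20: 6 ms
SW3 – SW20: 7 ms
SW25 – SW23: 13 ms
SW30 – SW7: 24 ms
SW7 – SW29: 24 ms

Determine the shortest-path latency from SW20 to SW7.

34 ms

Settle nodes by increasing distance from SW20:
SW20: 0
SW15: 6  (via SW20)
SW3: 7  (via SW20)
SW23: 13  (via SW20)
SW6: 14  (via SW3)
SW30: 19  (via SW6)
SW25: 21  (via SW20)
SW17: 21  (via SW30)
SW37: 25  (via SW15)
SW29: 31  (via SW37)
SW7: 34  (via SW6)
Shortest route: SW20 → SW3 → SW6 → SW7 = 34 ms.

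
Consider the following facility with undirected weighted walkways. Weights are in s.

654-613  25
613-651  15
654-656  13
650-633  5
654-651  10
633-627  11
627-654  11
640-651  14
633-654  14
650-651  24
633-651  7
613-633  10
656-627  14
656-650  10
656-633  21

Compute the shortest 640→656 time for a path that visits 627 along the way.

46 s

Best 640 to 627: 640 → 651 → 633 → 627 costing 32
Shortest 627→656: 627 → 656 = 14
Total via 627: 32 + 14 = 46 s.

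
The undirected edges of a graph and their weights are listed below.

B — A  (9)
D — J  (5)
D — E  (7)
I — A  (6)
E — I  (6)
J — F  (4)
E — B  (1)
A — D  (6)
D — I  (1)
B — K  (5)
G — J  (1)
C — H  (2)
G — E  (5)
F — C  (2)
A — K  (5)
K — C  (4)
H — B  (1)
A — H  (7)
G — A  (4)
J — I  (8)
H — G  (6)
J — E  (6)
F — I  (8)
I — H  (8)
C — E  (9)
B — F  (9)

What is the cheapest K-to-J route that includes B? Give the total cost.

12

Shortest K→B: K–B = 5
Best B to J: B–E–J costing 7
Total via B: 5 + 7 = 12.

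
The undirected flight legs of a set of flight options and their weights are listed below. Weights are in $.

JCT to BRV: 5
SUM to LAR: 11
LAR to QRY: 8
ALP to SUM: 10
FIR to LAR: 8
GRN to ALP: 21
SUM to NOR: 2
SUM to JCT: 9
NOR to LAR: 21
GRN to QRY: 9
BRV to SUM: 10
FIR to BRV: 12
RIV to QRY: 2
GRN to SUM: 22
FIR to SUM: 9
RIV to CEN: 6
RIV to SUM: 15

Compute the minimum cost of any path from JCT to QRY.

$26

Candidate routes:
JCT - BRV - SUM - RIV - QRY: 5+10+15+2 = 32
JCT - SUM - LAR - QRY: 9+11+8 = 28
JCT - SUM - RIV - QRY: 9+15+2 = 26
The minimum is $26 via JCT - SUM - RIV - QRY.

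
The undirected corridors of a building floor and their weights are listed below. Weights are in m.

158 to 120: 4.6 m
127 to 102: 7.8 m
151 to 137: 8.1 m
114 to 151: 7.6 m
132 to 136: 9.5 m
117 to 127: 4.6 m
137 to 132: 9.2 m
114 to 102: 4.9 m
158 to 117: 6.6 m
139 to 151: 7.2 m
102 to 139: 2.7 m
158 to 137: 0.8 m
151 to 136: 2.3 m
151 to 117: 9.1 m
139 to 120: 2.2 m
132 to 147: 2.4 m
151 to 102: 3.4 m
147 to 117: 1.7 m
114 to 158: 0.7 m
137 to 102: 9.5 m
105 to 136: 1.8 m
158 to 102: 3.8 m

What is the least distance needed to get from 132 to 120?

Settle nodes by increasing distance from 132:
132: 0
147: 2.4  (via 132)
117: 4.1  (via 147)
127: 8.7  (via 117)
137: 9.2  (via 132)
136: 9.5  (via 132)
158: 10  (via 137)
114: 10.7  (via 158)
105: 11.3  (via 136)
151: 11.8  (via 136)
102: 13.8  (via 158)
120: 14.6  (via 158)
Shortest route: 132–137–158–120 = 14.6 m.

14.6 m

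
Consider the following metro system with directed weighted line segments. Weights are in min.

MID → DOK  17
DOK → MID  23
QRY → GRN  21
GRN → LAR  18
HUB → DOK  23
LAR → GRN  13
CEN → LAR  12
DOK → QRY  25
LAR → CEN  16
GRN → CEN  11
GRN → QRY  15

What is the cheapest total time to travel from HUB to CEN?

Settle nodes by increasing distance from HUB:
HUB: 0
DOK: 23  (via HUB)
MID: 46  (via DOK)
QRY: 48  (via DOK)
GRN: 69  (via QRY)
CEN: 80  (via GRN)
Shortest route: HUB–DOK–QRY–GRN–CEN = 80 min.

80 min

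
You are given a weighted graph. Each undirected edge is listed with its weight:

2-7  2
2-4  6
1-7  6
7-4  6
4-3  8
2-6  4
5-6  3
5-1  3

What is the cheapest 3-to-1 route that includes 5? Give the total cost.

24

Best 3 to 5: 3 → 4 → 2 → 6 → 5 costing 21
Shortest 5→1: 5 → 1 = 3
Total via 5: 21 + 3 = 24.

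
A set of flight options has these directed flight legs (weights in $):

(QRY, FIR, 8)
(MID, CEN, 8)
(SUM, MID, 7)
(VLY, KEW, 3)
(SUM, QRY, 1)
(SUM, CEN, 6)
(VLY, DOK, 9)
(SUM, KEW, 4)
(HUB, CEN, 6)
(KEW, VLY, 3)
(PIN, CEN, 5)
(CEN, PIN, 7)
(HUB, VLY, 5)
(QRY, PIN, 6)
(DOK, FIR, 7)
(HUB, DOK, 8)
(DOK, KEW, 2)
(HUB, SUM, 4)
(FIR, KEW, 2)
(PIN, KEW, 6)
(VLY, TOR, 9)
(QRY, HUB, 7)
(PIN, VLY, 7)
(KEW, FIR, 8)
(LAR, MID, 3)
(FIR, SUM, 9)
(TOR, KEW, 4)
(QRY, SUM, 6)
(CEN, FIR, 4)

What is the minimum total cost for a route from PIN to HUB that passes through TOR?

Shortest PIN→TOR: PIN–VLY–TOR = 16
Shortest TOR→HUB: TOR–KEW–FIR–SUM–QRY–HUB = 29
Total via TOR: 16 + 29 = $45.

$45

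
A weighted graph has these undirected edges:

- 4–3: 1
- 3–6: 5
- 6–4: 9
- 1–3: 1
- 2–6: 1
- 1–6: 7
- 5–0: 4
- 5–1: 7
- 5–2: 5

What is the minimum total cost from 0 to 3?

Compare a few routes:
0 - 5 - 2 - 6 - 3: 4+5+1+5 = 15
0 - 5 - 1 - 3: 4+7+1 = 12
Cheapest is 0 - 5 - 1 - 3 at 12.

12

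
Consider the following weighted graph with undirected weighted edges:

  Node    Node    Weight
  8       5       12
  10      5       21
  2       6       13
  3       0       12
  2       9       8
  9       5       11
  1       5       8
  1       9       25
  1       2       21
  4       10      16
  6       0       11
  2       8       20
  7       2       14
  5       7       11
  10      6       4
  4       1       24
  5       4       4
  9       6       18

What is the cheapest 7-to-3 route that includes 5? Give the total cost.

58

Shortest 7→5: 7 → 5 = 11
Best 5 to 3: 5 → 4 → 10 → 6 → 0 → 3 costing 47
Total via 5: 11 + 47 = 58.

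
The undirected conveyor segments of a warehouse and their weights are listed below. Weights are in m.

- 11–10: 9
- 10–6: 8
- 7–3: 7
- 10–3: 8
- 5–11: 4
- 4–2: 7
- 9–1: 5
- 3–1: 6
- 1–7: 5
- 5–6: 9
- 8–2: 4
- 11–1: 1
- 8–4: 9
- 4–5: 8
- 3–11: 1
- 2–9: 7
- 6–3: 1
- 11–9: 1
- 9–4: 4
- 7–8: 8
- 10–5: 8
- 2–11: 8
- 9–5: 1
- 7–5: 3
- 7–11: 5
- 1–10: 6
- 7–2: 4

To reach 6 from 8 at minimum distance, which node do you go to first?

2

Enumerating some paths:
8–7–11–3–6: 8+5+1+1 = 15
8–2–11–3–6: 4+8+1+1 = 14
Cheapest is 8–2–11–3–6 at 14 m.
So from 8 the first move is to 2.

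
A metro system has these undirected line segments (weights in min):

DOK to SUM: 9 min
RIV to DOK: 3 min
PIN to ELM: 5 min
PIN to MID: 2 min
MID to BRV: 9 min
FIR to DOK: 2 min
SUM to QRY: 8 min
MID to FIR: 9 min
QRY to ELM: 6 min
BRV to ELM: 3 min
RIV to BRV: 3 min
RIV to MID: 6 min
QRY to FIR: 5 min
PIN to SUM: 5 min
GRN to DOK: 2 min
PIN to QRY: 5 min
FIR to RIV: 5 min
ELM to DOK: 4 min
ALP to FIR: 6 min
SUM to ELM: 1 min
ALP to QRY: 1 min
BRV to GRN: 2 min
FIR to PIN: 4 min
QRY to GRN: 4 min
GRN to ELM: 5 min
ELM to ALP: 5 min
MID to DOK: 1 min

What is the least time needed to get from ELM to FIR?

Running Dijkstra from ELM:
ELM: 0
SUM: 1  (via ELM)
BRV: 3  (via ELM)
DOK: 4  (via ELM)
PIN: 5  (via ELM)
ALP: 5  (via ELM)
GRN: 5  (via ELM)
MID: 5  (via DOK)
QRY: 6  (via ELM)
FIR: 6  (via DOK)
Shortest route: ELM → DOK → FIR = 6 min.

6 min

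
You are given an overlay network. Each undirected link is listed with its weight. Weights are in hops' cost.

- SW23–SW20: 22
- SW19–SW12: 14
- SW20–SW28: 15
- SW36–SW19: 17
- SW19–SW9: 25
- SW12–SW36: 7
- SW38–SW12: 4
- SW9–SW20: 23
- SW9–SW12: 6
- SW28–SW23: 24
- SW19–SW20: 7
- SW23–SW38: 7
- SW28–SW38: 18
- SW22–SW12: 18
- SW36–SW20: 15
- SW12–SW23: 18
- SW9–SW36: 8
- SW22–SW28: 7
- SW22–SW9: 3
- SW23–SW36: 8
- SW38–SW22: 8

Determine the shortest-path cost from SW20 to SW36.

Candidate routes:
SW20–SW36: 15 = 15
SW20–SW19–SW36: 7+17 = 24
SW20–SW23–SW36: 22+8 = 30
SW20–SW19–SW12–SW36: 7+14+7 = 28
The minimum is 15 hops' cost via SW20–SW36.

15 hops' cost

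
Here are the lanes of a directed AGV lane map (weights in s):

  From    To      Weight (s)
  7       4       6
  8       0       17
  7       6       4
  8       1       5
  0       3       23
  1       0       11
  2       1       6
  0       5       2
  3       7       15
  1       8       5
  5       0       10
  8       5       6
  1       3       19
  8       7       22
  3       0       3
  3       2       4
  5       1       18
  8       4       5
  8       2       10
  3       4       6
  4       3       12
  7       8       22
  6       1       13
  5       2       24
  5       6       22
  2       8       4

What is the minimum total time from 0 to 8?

Compare a few routes:
0–5–2–8: 2+24+4 = 30
0–5–2–1–8: 2+24+6+5 = 37
0–3–2–8: 23+4+4 = 31
0–5–1–8: 2+18+5 = 25
The minimum is 25 s via 0–5–1–8.

25 s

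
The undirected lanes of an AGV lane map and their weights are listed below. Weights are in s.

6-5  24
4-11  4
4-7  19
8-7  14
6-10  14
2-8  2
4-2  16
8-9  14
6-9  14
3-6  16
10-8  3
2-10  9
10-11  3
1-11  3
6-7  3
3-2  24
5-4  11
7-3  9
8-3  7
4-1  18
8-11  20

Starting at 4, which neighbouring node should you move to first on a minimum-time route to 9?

11

Candidate routes:
4–2–8–9: 16+2+14 = 32
4–11–10–8–9: 4+3+3+14 = 24
4–11–10–2–8–9: 4+3+9+2+14 = 32
The minimum is 24 s via 4–11–10–8–9.
So from 4 the first move is to 11.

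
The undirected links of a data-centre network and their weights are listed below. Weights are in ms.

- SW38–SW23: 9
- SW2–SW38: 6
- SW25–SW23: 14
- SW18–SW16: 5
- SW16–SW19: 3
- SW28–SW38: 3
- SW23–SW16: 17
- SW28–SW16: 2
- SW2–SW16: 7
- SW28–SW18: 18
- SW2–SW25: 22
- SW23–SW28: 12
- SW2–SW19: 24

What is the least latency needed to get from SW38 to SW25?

Enumerating some paths:
SW38 → SW23 → SW25: 9+14 = 23
SW38 → SW2 → SW25: 6+22 = 28
The minimum is 23 ms via SW38 → SW23 → SW25.

23 ms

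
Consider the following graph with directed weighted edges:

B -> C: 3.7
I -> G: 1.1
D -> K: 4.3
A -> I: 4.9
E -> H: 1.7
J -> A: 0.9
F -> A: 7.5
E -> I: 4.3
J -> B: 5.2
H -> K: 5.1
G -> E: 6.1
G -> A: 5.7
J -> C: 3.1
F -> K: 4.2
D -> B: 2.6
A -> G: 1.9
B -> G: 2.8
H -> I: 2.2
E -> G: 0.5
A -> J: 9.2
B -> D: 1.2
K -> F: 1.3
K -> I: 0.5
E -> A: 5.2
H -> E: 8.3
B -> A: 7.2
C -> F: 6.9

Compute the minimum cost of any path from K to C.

Candidate routes:
K - I - G - A - J - C: 0.5+1.1+5.7+9.2+3.1 = 19.6
K - I - G - E - A - J - C: 0.5+1.1+6.1+5.2+9.2+3.1 = 25.2
K - F - A - J - C: 1.3+7.5+9.2+3.1 = 21.1
Cheapest is K - I - G - A - J - C at 19.6.

19.6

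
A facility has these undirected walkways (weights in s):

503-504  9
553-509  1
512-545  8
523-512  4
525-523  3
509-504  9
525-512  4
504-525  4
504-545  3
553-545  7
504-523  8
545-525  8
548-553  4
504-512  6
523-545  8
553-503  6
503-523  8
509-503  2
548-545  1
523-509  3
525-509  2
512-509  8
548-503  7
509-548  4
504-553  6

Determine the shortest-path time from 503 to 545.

Running Dijkstra from 503:
503: 0
509: 2  (via 503)
553: 3  (via 509)
525: 4  (via 509)
523: 5  (via 509)
548: 6  (via 509)
545: 7  (via 548)
Shortest route: 503–509–548–545 = 7 s.

7 s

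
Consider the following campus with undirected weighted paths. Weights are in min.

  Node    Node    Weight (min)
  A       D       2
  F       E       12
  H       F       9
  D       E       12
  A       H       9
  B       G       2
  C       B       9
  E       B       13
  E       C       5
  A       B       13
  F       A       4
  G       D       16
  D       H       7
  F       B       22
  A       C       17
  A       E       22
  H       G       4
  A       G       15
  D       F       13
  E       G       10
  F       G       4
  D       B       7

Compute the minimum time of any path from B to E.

Candidate routes:
B → G → E: 2+10 = 12
B → E: 13 = 13
Cheapest is B → G → E at 12 min.

12 min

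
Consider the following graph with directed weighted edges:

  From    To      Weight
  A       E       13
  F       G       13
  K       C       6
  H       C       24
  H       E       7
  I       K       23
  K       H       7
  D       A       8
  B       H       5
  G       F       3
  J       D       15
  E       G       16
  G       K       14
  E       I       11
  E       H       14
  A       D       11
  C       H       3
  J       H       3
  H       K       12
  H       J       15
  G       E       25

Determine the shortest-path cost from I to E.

Settle nodes by increasing distance from I:
I: 0
K: 23  (via I)
C: 29  (via K)
H: 30  (via K)
E: 37  (via H)
Shortest route: I → K → H → E = 37.

37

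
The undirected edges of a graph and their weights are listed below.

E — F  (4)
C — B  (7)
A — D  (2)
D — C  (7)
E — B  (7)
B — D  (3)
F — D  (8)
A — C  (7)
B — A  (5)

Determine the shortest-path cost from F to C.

15

Candidate routes:
F - D - A - C: 8+2+7 = 17
F - E - B - C: 4+7+7 = 18
F - D - B - C: 8+3+7 = 18
F - D - C: 8+7 = 15
Cheapest is F - D - C at 15.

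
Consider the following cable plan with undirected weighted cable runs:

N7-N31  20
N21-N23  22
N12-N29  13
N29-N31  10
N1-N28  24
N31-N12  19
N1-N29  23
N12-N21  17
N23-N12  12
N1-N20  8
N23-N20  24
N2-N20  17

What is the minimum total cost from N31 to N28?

Enumerating some paths:
N31 - N12 - N23 - N20 - N1 - N28: 19+12+24+8+24 = 87
N31 - N29 - N1 - N28: 10+23+24 = 57
N31 - N12 - N29 - N1 - N28: 19+13+23+24 = 79
Cheapest is N31 - N29 - N1 - N28 at 57.

57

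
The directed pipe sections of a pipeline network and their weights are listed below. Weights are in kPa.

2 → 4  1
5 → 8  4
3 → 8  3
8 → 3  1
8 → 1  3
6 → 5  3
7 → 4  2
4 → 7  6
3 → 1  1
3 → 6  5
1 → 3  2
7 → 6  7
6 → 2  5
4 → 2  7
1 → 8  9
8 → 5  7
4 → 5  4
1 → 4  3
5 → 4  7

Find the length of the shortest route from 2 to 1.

11 kPa

Compare a few routes:
2 → 4 → 5 → 8 → 3 → 1: 1+4+4+1+1 = 11
2 → 4 → 7 → 6 → 5 → 8 → 3 → 1: 1+6+7+3+4+1+1 = 23
2 → 4 → 5 → 8 → 1: 1+4+4+3 = 12
The minimum is 11 kPa via 2 → 4 → 5 → 8 → 3 → 1.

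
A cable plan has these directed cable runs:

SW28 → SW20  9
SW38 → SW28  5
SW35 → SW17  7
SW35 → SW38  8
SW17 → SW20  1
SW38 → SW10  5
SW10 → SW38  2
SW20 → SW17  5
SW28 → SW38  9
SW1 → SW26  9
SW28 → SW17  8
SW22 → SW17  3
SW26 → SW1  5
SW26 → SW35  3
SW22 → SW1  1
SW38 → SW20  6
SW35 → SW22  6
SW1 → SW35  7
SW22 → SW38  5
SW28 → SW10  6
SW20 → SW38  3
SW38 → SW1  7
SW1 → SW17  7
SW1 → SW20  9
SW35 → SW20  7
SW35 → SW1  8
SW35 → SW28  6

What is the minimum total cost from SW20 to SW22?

Candidate routes:
SW20 - SW38 - SW1 - SW26 - SW35 - SW22: 3+7+9+3+6 = 28
SW20 - SW38 - SW1 - SW35 - SW22: 3+7+7+6 = 23
Cheapest is SW20 - SW38 - SW1 - SW35 - SW22 at 23.

23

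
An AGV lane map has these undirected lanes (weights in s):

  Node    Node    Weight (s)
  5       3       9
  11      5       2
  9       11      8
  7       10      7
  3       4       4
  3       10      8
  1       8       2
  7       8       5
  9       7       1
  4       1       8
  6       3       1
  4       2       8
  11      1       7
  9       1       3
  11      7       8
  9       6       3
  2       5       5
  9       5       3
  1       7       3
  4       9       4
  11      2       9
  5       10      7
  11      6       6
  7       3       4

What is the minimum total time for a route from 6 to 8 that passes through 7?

Shortest 6→7: 6 → 9 → 7 = 4
Best 7 to 8: 7 → 8 costing 5
Total via 7: 4 + 5 = 9 s.

9 s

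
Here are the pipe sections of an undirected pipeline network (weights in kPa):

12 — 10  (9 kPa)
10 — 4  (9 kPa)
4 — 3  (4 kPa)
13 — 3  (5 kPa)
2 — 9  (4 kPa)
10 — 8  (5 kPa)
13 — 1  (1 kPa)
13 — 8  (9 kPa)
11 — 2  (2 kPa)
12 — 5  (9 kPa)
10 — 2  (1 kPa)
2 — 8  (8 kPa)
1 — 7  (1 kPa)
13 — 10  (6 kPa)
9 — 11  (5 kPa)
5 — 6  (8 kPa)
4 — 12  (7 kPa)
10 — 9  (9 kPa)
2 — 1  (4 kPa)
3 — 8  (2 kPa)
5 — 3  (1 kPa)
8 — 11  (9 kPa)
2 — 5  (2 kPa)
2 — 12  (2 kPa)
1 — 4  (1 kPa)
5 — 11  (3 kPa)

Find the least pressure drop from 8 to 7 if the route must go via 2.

10 kPa

Shortest 8→2: 8 → 3 → 5 → 2 = 5
Best 2 to 7: 2 → 1 → 7 costing 5
Total via 2: 5 + 5 = 10 kPa.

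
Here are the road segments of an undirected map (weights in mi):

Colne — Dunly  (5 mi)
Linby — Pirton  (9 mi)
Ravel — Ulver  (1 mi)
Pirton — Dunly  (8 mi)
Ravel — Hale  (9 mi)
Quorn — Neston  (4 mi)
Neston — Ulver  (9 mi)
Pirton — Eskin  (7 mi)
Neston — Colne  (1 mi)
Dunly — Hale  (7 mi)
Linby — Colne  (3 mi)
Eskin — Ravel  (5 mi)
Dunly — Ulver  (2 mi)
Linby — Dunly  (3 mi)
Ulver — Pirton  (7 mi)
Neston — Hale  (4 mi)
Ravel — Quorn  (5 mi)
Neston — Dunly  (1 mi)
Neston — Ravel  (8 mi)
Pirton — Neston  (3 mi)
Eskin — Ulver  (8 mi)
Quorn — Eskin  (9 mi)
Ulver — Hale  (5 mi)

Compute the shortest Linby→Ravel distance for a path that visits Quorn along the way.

13 mi

Best Linby to Quorn: Linby → Colne → Neston → Quorn costing 8
Best Quorn to Ravel: Quorn → Ravel costing 5
Total via Quorn: 8 + 5 = 13 mi.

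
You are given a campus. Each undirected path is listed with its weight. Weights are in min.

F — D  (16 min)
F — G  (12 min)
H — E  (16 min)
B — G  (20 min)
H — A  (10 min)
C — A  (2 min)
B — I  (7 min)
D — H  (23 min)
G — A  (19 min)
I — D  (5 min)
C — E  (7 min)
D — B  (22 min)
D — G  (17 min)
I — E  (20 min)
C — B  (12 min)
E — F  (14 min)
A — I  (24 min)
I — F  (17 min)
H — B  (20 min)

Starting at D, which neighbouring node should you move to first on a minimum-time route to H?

Compare a few routes:
D → I → B → C → A → H: 5+7+12+2+10 = 36
D → I → B → H: 5+7+20 = 32
D → H: 23 = 23
Cheapest is D → H at 23 min.
So from D the first move is to H.

H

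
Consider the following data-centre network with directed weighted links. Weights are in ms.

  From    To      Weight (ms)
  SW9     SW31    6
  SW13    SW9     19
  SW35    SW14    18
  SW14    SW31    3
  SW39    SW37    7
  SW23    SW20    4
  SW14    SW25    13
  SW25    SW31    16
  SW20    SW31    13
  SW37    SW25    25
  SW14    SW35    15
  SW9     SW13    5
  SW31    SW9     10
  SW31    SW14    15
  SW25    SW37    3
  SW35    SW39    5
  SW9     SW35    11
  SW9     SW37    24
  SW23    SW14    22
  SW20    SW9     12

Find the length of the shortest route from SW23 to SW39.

Settle nodes by increasing distance from SW23:
SW23: 0
SW20: 4  (via SW23)
SW9: 16  (via SW20)
SW31: 17  (via SW20)
SW13: 21  (via SW9)
SW14: 22  (via SW23)
SW35: 27  (via SW9)
SW39: 32  (via SW35)
Shortest route: SW23 → SW20 → SW9 → SW35 → SW39 = 32 ms.

32 ms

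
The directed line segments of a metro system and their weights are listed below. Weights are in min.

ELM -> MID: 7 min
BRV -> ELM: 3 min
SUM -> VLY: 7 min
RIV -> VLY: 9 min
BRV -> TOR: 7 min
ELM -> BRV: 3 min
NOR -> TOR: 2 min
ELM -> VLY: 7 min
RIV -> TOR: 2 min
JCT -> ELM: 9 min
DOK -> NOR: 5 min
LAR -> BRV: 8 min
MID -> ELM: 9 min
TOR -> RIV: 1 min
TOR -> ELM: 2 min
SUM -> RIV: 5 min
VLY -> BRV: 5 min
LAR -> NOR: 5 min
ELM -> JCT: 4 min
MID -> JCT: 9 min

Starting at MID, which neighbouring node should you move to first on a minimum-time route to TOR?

Candidate routes:
MID → JCT → ELM → VLY → BRV → TOR: 9+9+7+5+7 = 37
MID → ELM → VLY → BRV → TOR: 9+7+5+7 = 28
MID → JCT → ELM → BRV → TOR: 9+9+3+7 = 28
MID → ELM → BRV → TOR: 9+3+7 = 19
Cheapest is MID → ELM → BRV → TOR at 19 min.
So from MID the first move is to ELM.

ELM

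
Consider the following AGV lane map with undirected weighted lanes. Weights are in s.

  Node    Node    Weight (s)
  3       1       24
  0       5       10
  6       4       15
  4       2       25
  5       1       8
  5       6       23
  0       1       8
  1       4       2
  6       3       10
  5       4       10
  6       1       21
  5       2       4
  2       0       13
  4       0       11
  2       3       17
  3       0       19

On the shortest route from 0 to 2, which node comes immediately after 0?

Candidate routes:
0–5–2: 10+4 = 14
0–1–5–2: 8+8+4 = 20
0–2: 13 = 13
Cheapest is 0–2 at 13 s.
So from 0 the first move is to 2.

2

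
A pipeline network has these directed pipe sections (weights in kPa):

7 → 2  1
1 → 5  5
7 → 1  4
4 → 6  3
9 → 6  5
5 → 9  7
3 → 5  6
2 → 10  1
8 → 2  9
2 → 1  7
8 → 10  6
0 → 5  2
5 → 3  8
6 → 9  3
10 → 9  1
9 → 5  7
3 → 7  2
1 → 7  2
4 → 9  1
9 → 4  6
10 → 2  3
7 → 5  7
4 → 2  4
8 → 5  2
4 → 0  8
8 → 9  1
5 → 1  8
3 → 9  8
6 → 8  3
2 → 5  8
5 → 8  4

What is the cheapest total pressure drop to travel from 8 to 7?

12 kPa

Running Dijkstra from 8:
8: 0
9: 1  (via 8)
5: 2  (via 8)
6: 6  (via 9)
10: 6  (via 8)
4: 7  (via 9)
2: 9  (via 8)
1: 10  (via 5)
3: 10  (via 5)
7: 12  (via 1)
Shortest route: 8 → 5 → 1 → 7 = 12 kPa.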